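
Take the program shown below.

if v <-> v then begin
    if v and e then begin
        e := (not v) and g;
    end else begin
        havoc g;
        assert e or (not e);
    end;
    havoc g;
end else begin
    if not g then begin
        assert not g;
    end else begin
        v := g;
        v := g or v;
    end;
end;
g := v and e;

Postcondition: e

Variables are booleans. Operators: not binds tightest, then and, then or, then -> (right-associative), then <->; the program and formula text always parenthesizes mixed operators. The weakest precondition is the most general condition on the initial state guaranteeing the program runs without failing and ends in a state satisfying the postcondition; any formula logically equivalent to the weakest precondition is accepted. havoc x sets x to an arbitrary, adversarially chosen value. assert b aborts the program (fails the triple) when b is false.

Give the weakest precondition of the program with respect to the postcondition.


Working backward. After the program, e must hold.
Before g := v and e: e
Then branch requires ((v and e) -> ((not v) and g)) and ((not (v and e)) -> e); else branch requires ((not g) -> ((not g) and e)) and (g -> e).
Before the if: ((v and e) -> ((not v) and g)) and ((not (v and e)) -> e)
Answer: WP = ((v and e) -> ((not v) and g)) and ((not (v and e)) -> e)


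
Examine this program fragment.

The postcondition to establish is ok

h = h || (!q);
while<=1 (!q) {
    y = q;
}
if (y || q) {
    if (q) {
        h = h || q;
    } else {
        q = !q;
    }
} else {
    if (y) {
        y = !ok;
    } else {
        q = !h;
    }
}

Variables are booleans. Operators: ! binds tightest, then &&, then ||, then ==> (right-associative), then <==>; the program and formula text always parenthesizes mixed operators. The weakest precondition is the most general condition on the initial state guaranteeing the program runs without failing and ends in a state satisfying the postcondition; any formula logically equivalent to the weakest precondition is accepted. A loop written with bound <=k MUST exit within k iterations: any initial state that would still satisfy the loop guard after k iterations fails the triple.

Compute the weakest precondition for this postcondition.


Working backward. After the program, ok must hold.
Then branch requires (q ==> ok) && ((!q) ==> ok); else branch requires (y ==> ok) && ((!y) ==> ok).
Before the if: ((y || q) ==> ((q ==> ok) && ((!q) ==> ok))) && ((!(y || q)) ==> ((y ==> ok) && ((!y) ==> ok)))
Before the loop (bound <=1), unroll the exhaustion recursion (WP_0 = exit-now case; WP_j = one more guarded iteration, up to j = 1):
  WP_0: q && ((y || q) ==> ((q ==> ok) && ((!q) ==> ok))) && ((!(y || q)) ==> ((y ==> ok) && ((!y) ==> ok)))
  WP_1: ((!q) ==> (q && (q ==> ((q ==> ok) && ((!q) ==> ok))) && ((!q) ==> ((q ==> ok) && ((!q) ==> ok))))) && (q ==> (((y || q) ==> ((q ==> ok) && ((!q) ==> ok))) && ((!(y || q)) ==> ((y ==> ok) && ((!y) ==> ok)))))
So before the loop: ((!q) ==> (q && (q ==> ((q ==> ok) && ((!q) ==> ok))) && ((!q) ==> ((q ==> ok) && ((!q) ==> ok))))) && (q ==> (((y || q) ==> ((q ==> ok) && ((!q) ==> ok))) && ((!(y || q)) ==> ((y ==> ok) && ((!y) ==> ok)))))
Before h := h || (!q): ((!q) ==> (q && (q ==> ((q ==> ok) && ((!q) ==> ok))) && ((!q) ==> ((q ==> ok) && ((!q) ==> ok))))) && (q ==> (((y || q) ==> ((q ==> ok) && ((!q) ==> ok))) && ((!(y || q)) ==> ((y ==> ok) && ((!y) ==> ok)))))
Answer: WP = ((!q) ==> (q && (q ==> ((q ==> ok) && ((!q) ==> ok))) && ((!q) ==> ((q ==> ok) && ((!q) ==> ok))))) && (q ==> (((y || q) ==> ((q ==> ok) && ((!q) ==> ok))) && ((!(y || q)) ==> ((y ==> ok) && ((!y) ==> ok)))))


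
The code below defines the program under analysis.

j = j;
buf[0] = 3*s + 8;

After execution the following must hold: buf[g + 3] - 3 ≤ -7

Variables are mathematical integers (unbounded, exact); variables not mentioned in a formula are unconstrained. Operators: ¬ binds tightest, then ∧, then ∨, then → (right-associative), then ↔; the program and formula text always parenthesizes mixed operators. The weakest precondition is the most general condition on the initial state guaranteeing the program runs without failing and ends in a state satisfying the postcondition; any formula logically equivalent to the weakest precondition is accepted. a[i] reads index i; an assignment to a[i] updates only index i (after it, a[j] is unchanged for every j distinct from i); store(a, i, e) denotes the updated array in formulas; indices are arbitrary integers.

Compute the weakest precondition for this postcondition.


Working backward. After the program, the postcondition buf[g + 3] - 3 ≤ -7 must hold; in canonical form it is buf[g + 3] ≤ -4.
Before buf[0] := 3*s + 8: store(buf, 0, 3*s + 8)[g + 3] ≤ -4
Before j := j: store(buf, 0, 3*s + 8)[g + 3] ≤ -4
Answer: WP = store(buf, 0, 3*s + 8)[g + 3] ≤ -4


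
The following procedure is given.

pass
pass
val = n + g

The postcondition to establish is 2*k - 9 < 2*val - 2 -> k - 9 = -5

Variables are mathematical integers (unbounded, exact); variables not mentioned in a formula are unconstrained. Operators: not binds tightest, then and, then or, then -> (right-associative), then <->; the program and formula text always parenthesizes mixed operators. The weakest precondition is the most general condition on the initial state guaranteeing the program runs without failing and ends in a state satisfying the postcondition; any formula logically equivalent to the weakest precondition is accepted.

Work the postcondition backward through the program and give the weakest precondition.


Working backward. After the program, the postcondition 2*k - 9 < 2*val - 2 -> k - 9 = -5 must hold; in canonical form it is 2*k < 2*val + 7 -> k = 4.
Before val := n + g: 2*k < 2*g + 2*n + 7 -> k = 4
Before skip: 2*k < 2*g + 2*n + 7 -> k = 4
Before skip: 2*k < 2*g + 2*n + 7 -> k = 4
Answer: WP = 2*k < 2*g + 2*n + 7 -> k = 4


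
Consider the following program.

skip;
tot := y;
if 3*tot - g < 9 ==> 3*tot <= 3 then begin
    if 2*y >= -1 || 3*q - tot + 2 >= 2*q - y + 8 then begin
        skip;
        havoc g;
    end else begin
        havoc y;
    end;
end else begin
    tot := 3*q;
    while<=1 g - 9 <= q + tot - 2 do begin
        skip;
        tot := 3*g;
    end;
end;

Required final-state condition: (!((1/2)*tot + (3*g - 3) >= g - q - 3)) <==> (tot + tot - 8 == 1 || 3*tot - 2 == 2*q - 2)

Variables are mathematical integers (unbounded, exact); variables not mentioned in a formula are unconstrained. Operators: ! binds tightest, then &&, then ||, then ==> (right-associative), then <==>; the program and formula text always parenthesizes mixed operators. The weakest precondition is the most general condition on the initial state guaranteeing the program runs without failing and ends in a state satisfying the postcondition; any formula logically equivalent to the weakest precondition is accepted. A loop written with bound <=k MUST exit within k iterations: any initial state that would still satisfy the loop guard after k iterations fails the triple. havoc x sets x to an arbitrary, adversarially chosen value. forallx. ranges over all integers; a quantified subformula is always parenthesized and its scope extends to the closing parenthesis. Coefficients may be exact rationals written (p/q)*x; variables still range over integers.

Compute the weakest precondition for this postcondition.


Working backward. After the program, the postcondition (!((1/2)*tot + (3*g - 3) >= g - q - 3)) <==> (tot + tot - 8 == 1 || 3*tot - 2 == 2*q - 2) must hold; in canonical form it is (!(2*g + q + (1/2)*tot >= 0)) <==> (2*tot == 9 || 3*tot == 2*q).
Then branch requires ((2*y >= -1 || q + y >= tot + 6) ==> (forall g_1. ((!(2*g_1 + q + (1/2)*tot >= 0)) <==> (2*tot == 9 || 3*tot == 2*q)))) && ((!(2*y >= -1 || q + y >= tot + 6)) ==> ((!(2*g + q + (1/2)*tot >= 0)) <==> (2*tot == 9 || 3*tot == 2*q))); else branch requires (g <= 4*q + 7 ==> ((!(2*g + q >= -7)) && ((!((7/2)*g + q >= 0)) <==> (6*g == 9 || 9*g == 2*q)))) && ((!(g <= 4*q + 7)) ==> ((!(2*g + (5/2)*q >= 0)) <==> (6*q == 9 || 7*q == 0))).
Before the if: ((3*tot < g + 9 ==> 3*tot <= 3) ==> (((2*y >= -1 || q + y >= tot + 6) ==> (forall g_1. ((!(2*g_1 + q + (1/2)*tot >= 0)) <==> (2*tot == 9 || 3*tot == 2*q)))) && ((!(2*y >= -1 || q + y >= tot + 6)) ==> ((!(2*g + q + (1/2)*tot >= 0)) <==> (2*tot == 9 || 3*tot == 2*q))))) && ((!(3*tot < g + 9 ==> 3*tot <= 3)) ==> ((g <= 4*q + 7 ==> ((!(2*g + q >= -7)) && ((!((7/2)*g + q >= 0)) <==> (6*g == 9 || 9*g == 2*q)))) && ((!(g <= 4*q + 7)) ==> ((!(2*g + (5/2)*q >= 0)) <==> (6*q == 9 || 7*q == 0)))))
Before tot := y: ((3*y < g + 9 ==> 3*y <= 3) ==> (((2*y >= -1 || q >= 6) ==> (forall g_1. ((!(2*g_1 + q + (1/2)*y >= 0)) <==> (2*y == 9 || 3*y == 2*q)))) && ((!(2*y >= -1 || q >= 6)) ==> ((!(2*g + q + (1/2)*y >= 0)) <==> (2*y == 9 || 3*y == 2*q))))) && ((!(3*y < g + 9 ==> 3*y <= 3)) ==> ((g <= 4*q + 7 ==> ((!(2*g + q >= -7)) && ((!((7/2)*g + q >= 0)) <==> (6*g == 9 || 9*g == 2*q)))) && ((!(g <= 4*q + 7)) ==> ((!(2*g + (5/2)*q >= 0)) <==> (6*q == 9 || 7*q == 0)))))
Before skip: ((3*y < g + 9 ==> 3*y <= 3) ==> (((2*y >= -1 || q >= 6) ==> (forall g_1. ((!(2*g_1 + q + (1/2)*y >= 0)) <==> (2*y == 9 || 3*y == 2*q)))) && ((!(2*y >= -1 || q >= 6)) ==> ((!(2*g + q + (1/2)*y >= 0)) <==> (2*y == 9 || 3*y == 2*q))))) && ((!(3*y < g + 9 ==> 3*y <= 3)) ==> ((g <= 4*q + 7 ==> ((!(2*g + q >= -7)) && ((!((7/2)*g + q >= 0)) <==> (6*g == 9 || 9*g == 2*q)))) && ((!(g <= 4*q + 7)) ==> ((!(2*g + (5/2)*q >= 0)) <==> (6*q == 9 || 7*q == 0)))))
Answer: WP = ((3*y < g + 9 ==> 3*y <= 3) ==> (((2*y >= -1 || q >= 6) ==> (forall g_1. ((!(2*g_1 + q + (1/2)*y >= 0)) <==> (2*y == 9 || 3*y == 2*q)))) && ((!(2*y >= -1 || q >= 6)) ==> ((!(2*g + q + (1/2)*y >= 0)) <==> (2*y == 9 || 3*y == 2*q))))) && ((!(3*y < g + 9 ==> 3*y <= 3)) ==> ((g <= 4*q + 7 ==> ((!(2*g + q >= -7)) && ((!((7/2)*g + q >= 0)) <==> (6*g == 9 || 9*g == 2*q)))) && ((!(g <= 4*q + 7)) ==> ((!(2*g + (5/2)*q >= 0)) <==> (6*q == 9 || 7*q == 0)))))


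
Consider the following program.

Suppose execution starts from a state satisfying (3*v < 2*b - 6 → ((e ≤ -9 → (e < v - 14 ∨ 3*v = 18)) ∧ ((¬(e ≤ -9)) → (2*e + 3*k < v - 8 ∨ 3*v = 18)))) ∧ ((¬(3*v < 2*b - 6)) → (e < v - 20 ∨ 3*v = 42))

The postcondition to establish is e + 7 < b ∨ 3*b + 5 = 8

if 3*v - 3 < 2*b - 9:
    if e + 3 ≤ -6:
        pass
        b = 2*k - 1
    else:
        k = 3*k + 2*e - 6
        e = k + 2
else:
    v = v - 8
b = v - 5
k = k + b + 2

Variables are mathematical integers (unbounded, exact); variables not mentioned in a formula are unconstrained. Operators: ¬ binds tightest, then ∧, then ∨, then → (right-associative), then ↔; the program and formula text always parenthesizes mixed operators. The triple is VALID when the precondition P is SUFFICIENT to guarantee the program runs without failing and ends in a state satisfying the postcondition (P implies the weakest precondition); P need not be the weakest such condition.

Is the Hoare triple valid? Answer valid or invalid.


Working backward. After the program, the postcondition e + 7 < b ∨ 3*b + 5 = 8 must hold; in canonical form it is e < b - 7 ∨ 3*b = 3.
Before k := k + b + 2: e < b - 7 ∨ 3*b = 3
Before b := v - 5: e < v - 12 ∨ 3*v = 18
Then branch requires (e ≤ -9 → (e < v - 12 ∨ 3*v = 18)) ∧ ((¬(e ≤ -9)) → (2*e + 3*k < v - 8 ∨ 3*v = 18)); else branch requires e < v - 20 ∨ 3*v = 42.
Before the if: (3*v < 2*b - 6 → ((e ≤ -9 → (e < v - 12 ∨ 3*v = 18)) ∧ ((¬(e ≤ -9)) → (2*e + 3*k < v - 8 ∨ 3*v = 18)))) ∧ ((¬(3*v < 2*b - 6)) → (e < v - 20 ∨ 3*v = 42))
The weakest precondition is (3*v < 2*b - 6 → ((e ≤ -9 → (e < v - 12 ∨ 3*v = 18)) ∧ ((¬(e ≤ -9)) → (2*e + 3*k < v - 8 ∨ 3*v = 18)))) ∧ ((¬(3*v < 2*b - 6)) → (e < v - 20 ∨ 3*v = 42)).
Check whether (3*v < 2*b - 6 → ((e ≤ -9 → (e < v - 14 ∨ 3*v = 18)) ∧ ((¬(e ≤ -9)) → (2*e + 3*k < v - 8 ∨ 3*v = 18)))) ∧ ((¬(3*v < 2*b - 6)) → (e < v - 20 ∨ 3*v = 42)) implies it.
Every state satisfying the precondition satisfies the weakest precondition: the implication holds.
Answer: valid


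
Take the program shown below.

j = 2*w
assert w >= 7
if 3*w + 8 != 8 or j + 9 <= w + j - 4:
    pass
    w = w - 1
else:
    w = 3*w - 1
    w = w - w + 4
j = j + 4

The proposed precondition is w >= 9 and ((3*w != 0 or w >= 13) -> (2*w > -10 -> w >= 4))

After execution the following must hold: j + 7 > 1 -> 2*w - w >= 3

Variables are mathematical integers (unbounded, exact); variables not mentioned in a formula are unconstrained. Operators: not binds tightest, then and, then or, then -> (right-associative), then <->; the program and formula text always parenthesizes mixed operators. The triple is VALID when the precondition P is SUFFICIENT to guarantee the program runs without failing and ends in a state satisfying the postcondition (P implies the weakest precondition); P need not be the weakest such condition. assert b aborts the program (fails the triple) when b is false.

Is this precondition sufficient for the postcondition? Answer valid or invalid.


Working backward. After the program, the postcondition j + 7 > 1 -> 2*w - w >= 3 must hold; in canonical form it is j > -6 -> w >= 3.
Before j := j + 4: j > -10 -> w >= 3
Then branch requires j > -10 -> w >= 4; else branch requires true.
Before the if: (3*w != 0 or w >= 13) -> (j > -10 -> w >= 4)
Before assert w >= 7: w >= 7 and ((3*w != 0 or w >= 13) -> (j > -10 -> w >= 4))
Before j := 2*w: w >= 7 and ((3*w != 0 or w >= 13) -> (2*w > -10 -> w >= 4))
The weakest precondition is w >= 7 and ((3*w != 0 or w >= 13) -> (2*w > -10 -> w >= 4)).
Check whether w >= 9 and ((3*w != 0 or w >= 13) -> (2*w > -10 -> w >= 4)) implies it.
Every state satisfying the precondition satisfies the weakest precondition: the implication holds.
Answer: valid


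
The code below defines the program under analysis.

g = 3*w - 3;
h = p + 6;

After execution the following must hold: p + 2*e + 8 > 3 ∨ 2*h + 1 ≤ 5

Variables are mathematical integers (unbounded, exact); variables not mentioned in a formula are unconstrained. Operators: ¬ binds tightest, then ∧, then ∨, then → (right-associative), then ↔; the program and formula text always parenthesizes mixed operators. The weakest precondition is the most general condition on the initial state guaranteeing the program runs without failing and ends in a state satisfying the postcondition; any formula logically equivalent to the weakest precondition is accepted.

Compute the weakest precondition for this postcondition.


Working backward. After the program, the postcondition p + 2*e + 8 > 3 ∨ 2*h + 1 ≤ 5 must hold; in canonical form it is 2*e + p > -5 ∨ 2*h ≤ 4.
Before h := p + 6: 2*e + p > -5 ∨ 2*p ≤ -8
Before g := 3*w - 3: 2*e + p > -5 ∨ 2*p ≤ -8
Answer: WP = 2*e + p > -5 ∨ 2*p ≤ -8


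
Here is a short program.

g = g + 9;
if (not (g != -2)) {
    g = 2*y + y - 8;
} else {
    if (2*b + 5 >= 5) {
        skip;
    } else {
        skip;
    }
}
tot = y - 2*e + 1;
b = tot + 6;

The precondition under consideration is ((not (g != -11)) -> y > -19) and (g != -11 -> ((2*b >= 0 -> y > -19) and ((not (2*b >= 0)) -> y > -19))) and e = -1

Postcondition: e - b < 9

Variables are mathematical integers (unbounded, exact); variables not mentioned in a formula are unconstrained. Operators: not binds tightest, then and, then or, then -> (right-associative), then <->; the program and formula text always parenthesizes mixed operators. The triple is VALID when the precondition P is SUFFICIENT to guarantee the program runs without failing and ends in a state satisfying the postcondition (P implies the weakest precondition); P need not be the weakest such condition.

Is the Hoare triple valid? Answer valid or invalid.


Working backward. After the program, the postcondition e - b < 9 must hold; in canonical form it is e < b + 9.
Before b := tot + 6: e < tot + 15
Before tot := y - 2*e + 1: 3*e < y + 16
Then branch requires 3*e < y + 16; else branch requires (2*b >= 0 -> 3*e < y + 16) and ((not (2*b >= 0)) -> 3*e < y + 16).
Before the if: ((not (g != -2)) -> 3*e < y + 16) and (g != -2 -> ((2*b >= 0 -> 3*e < y + 16) and ((not (2*b >= 0)) -> 3*e < y + 16)))
Before g := g + 9: ((not (g != -11)) -> 3*e < y + 16) and (g != -11 -> ((2*b >= 0 -> 3*e < y + 16) and ((not (2*b >= 0)) -> 3*e < y + 16)))
The weakest precondition is ((not (g != -11)) -> 3*e < y + 16) and (g != -11 -> ((2*b >= 0 -> 3*e < y + 16) and ((not (2*b >= 0)) -> 3*e < y + 16))).
Check whether ((not (g != -11)) -> y > -19) and (g != -11 -> ((2*b >= 0 -> y > -19) and ((not (2*b >= 0)) -> y > -19))) and e = -1 implies it.
Every state satisfying the precondition satisfies the weakest precondition: the implication holds.
Answer: valid


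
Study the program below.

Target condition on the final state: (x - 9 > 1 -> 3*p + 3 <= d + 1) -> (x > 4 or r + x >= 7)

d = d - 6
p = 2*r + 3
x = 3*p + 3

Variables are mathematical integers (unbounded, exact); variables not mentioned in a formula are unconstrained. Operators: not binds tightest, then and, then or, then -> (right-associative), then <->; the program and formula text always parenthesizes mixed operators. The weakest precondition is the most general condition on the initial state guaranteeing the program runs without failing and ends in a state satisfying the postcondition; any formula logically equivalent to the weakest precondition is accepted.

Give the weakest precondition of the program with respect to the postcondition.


Working backward. After the program, the postcondition (x - 9 > 1 -> 3*p + 3 <= d + 1) -> (x > 4 or r + x >= 7) must hold; in canonical form it is (x > 10 -> 3*p <= d - 2) -> (x > 4 or r + x >= 7).
Before x := 3*p + 3: (3*p > 7 -> 3*p <= d - 2) -> (3*p > 1 or 3*p + r >= 4)
Before p := 2*r + 3: (6*r > -2 -> 6*r <= d - 11) -> (6*r > -8 or 7*r >= -5)
Before d := d - 6: (6*r > -2 -> 6*r <= d - 17) -> (6*r > -8 or 7*r >= -5)
Answer: WP = (6*r > -2 -> 6*r <= d - 17) -> (6*r > -8 or 7*r >= -5)


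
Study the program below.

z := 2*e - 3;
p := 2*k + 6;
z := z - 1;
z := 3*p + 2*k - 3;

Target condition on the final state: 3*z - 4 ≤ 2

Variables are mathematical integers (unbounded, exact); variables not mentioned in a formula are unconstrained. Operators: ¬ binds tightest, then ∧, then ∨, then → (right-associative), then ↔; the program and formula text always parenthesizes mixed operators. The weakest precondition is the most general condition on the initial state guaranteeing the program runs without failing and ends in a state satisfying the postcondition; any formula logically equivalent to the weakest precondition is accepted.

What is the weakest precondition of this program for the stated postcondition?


Working backward. After the program, the postcondition 3*z - 4 ≤ 2 must hold; in canonical form it is 3*z ≤ 6.
Before z := 3*p + 2*k - 3: 6*k + 9*p ≤ 15
Before z := z - 1: 6*k + 9*p ≤ 15
Before p := 2*k + 6: 24*k ≤ -39
Before z := 2*e - 3: 24*k ≤ -39
Answer: WP = 24*k ≤ -39


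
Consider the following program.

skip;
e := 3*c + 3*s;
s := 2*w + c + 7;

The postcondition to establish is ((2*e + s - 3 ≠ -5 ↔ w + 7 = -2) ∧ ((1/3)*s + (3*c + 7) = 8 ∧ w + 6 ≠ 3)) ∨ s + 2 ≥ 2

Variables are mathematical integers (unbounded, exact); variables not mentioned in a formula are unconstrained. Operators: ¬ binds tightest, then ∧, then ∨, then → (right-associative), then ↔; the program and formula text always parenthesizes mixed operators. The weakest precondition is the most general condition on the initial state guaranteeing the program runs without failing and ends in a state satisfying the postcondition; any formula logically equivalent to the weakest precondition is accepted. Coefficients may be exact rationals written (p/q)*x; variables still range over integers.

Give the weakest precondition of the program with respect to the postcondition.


Working backward. After the program, the postcondition ((2*e + s - 3 ≠ -5 ↔ w + 7 = -2) ∧ ((1/3)*s + (3*c + 7) = 8 ∧ w + 6 ≠ 3)) ∨ s + 2 ≥ 2 must hold; in canonical form it is ((2*e + s ≠ -2 ↔ w = -9) ∧ 3*c + (1/3)*s = 1 ∧ w ≠ -3) ∨ s ≥ 0.
Before s := 2*w + c + 7: ((c + 2*e + 2*w ≠ -9 ↔ w = -9) ∧ (10/3)*c + (2/3)*w = -4/3 ∧ w ≠ -3) ∨ c + 2*w ≥ -7
Before e := 3*c + 3*s: ((7*c + 6*s + 2*w ≠ -9 ↔ w = -9) ∧ (10/3)*c + (2/3)*w = -4/3 ∧ w ≠ -3) ∨ c + 2*w ≥ -7
Before skip: ((7*c + 6*s + 2*w ≠ -9 ↔ w = -9) ∧ (10/3)*c + (2/3)*w = -4/3 ∧ w ≠ -3) ∨ c + 2*w ≥ -7
Answer: WP = ((7*c + 6*s + 2*w ≠ -9 ↔ w = -9) ∧ (10/3)*c + (2/3)*w = -4/3 ∧ w ≠ -3) ∨ c + 2*w ≥ -7


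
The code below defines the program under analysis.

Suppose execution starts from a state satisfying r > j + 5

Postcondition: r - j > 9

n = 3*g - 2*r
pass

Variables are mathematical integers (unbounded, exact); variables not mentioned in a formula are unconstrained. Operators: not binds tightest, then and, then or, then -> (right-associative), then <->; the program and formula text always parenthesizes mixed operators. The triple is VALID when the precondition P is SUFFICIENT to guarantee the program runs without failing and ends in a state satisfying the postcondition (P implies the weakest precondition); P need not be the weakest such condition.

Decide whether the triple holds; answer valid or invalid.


Working backward. After the program, the postcondition r - j > 9 must hold; in canonical form it is r > j + 9.
Before skip: r > j + 9
Before n := 3*g - 2*r: r > j + 9
The weakest precondition is r > j + 9.
Check whether r > j + 5 implies it.
Countermodel: at the initial state j = 0, r = 6, the precondition holds but the weakest precondition fails.
Answer: invalid


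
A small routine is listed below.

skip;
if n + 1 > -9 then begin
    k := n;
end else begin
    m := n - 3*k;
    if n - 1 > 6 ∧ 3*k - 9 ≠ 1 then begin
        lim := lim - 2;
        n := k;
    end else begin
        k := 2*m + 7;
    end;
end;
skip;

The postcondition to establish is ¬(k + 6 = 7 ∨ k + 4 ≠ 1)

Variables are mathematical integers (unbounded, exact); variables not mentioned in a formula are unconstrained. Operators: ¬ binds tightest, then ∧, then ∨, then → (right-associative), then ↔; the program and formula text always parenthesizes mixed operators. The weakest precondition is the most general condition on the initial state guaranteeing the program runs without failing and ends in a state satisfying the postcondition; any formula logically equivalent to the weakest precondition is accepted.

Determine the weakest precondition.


Working backward. After the program, the postcondition ¬(k + 6 = 7 ∨ k + 4 ≠ 1) must hold; in canonical form it is ¬(k = 1 ∨ k ≠ -3).
Before skip: ¬(k = 1 ∨ k ≠ -3)
Then branch requires ¬(n = 1 ∨ n ≠ -3); else branch requires ((n > 7 ∧ 3*k ≠ 10) → (¬(k = 1 ∨ k ≠ -3))) ∧ ((¬(n > 7 ∧ 3*k ≠ 10)) → (¬(2*n = 6*k - 6 ∨ 2*n ≠ 6*k - 10))).
Before the if: (n > -10 → (¬(n = 1 ∨ n ≠ -3))) ∧ ((¬(n > -10)) → (((n > 7 ∧ 3*k ≠ 10) → (¬(k = 1 ∨ k ≠ -3))) ∧ ((¬(n > 7 ∧ 3*k ≠ 10)) → (¬(2*n = 6*k - 6 ∨ 2*n ≠ 6*k - 10)))))
Before skip: (n > -10 → (¬(n = 1 ∨ n ≠ -3))) ∧ ((¬(n > -10)) → (((n > 7 ∧ 3*k ≠ 10) → (¬(k = 1 ∨ k ≠ -3))) ∧ ((¬(n > 7 ∧ 3*k ≠ 10)) → (¬(2*n = 6*k - 6 ∨ 2*n ≠ 6*k - 10)))))
Answer: WP = (n > -10 → (¬(n = 1 ∨ n ≠ -3))) ∧ ((¬(n > -10)) → (((n > 7 ∧ 3*k ≠ 10) → (¬(k = 1 ∨ k ≠ -3))) ∧ ((¬(n > 7 ∧ 3*k ≠ 10)) → (¬(2*n = 6*k - 6 ∨ 2*n ≠ 6*k - 10)))))


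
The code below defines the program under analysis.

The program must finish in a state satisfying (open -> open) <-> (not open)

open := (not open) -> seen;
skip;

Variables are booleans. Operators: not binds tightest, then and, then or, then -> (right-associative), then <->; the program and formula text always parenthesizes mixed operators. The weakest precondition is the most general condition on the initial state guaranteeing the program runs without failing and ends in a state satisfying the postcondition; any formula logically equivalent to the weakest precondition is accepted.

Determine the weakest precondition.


Working backward. After the program, the postcondition (open -> open) <-> (not open) must hold; in canonical form it is not open.
Before skip: not open
Before open := (not open) -> seen: not ((not open) -> seen)
Answer: WP = not ((not open) -> seen)


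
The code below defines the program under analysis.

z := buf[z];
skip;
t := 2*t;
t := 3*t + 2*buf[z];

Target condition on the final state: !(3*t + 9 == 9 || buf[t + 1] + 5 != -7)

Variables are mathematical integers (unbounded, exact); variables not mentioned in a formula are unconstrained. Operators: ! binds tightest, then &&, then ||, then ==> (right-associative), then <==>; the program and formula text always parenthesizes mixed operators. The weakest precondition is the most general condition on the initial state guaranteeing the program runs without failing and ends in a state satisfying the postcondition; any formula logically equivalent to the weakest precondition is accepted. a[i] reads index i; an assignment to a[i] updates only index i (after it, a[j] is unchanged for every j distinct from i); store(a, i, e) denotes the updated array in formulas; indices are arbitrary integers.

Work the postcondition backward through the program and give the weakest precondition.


Working backward. After the program, the postcondition !(3*t + 9 == 9 || buf[t + 1] + 5 != -7) must hold; in canonical form it is !(3*t == 0 || buf[t + 1] != -12).
Before t := 3*t + 2*buf[z]: !(6*buf[z] + 9*t == 0 || buf[2*buf[z] + 3*t + 1] != -12)
Before t := 2*t: !(6*buf[z] + 18*t == 0 || buf[2*buf[z] + 6*t + 1] != -12)
Before skip: !(6*buf[z] + 18*t == 0 || buf[2*buf[z] + 6*t + 1] != -12)
Before z := buf[z]: !(6*buf[buf[z]] + 18*t == 0 || buf[2*buf[buf[z]] + 6*t + 1] != -12)
Answer: WP = !(6*buf[buf[z]] + 18*t == 0 || buf[2*buf[buf[z]] + 6*t + 1] != -12)


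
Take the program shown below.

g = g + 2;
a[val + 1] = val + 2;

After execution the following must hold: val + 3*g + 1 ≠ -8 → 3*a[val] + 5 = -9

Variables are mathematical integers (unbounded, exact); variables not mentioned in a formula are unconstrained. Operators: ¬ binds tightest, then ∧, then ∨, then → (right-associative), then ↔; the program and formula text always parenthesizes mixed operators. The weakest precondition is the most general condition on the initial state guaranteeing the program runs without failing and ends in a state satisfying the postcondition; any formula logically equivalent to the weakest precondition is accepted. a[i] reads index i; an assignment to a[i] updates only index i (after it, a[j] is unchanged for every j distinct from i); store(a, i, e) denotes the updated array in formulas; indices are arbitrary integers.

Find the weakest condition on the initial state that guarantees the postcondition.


Working backward. After the program, the postcondition val + 3*g + 1 ≠ -8 → 3*a[val] + 5 = -9 must hold; in canonical form it is 3*g + val ≠ -9 → 3*a[val] = -14.
Before a[val + 1] := val + 2: 3*g + val ≠ -9 → 3*store(a, val + 1, val + 2)[val] = -14
Before g := g + 2: 3*g + val ≠ -15 → 3*store(a, val + 1, val + 2)[val] = -14
Answer: WP = 3*g + val ≠ -15 → 3*store(a, val + 1, val + 2)[val] = -14


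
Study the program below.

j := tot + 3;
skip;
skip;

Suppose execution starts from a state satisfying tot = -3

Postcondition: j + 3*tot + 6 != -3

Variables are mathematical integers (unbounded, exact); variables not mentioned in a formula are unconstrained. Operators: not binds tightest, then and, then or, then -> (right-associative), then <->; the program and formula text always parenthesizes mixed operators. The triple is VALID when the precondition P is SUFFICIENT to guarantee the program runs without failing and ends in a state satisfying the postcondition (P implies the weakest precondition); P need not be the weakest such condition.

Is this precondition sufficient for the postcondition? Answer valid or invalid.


Working backward. After the program, the postcondition j + 3*tot + 6 != -3 must hold; in canonical form it is j + 3*tot != -9.
Before skip: j + 3*tot != -9
Before skip: j + 3*tot != -9
Before j := tot + 3: 4*tot != -12
The weakest precondition is 4*tot != -12.
Check whether tot = -3 implies it.
Countermodel: at the initial state tot = -3, the precondition holds but the weakest precondition fails.
Answer: invalid


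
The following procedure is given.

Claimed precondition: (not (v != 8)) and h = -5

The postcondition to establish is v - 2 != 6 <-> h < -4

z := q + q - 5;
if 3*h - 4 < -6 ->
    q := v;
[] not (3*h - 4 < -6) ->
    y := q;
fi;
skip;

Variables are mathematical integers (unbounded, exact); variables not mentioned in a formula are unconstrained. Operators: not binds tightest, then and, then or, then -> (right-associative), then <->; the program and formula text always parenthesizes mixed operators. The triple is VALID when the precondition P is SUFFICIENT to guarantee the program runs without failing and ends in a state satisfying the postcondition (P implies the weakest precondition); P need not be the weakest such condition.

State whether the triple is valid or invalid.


Working backward. After the program, the postcondition v - 2 != 6 <-> h < -4 must hold; in canonical form it is v != 8 <-> h < -4.
Before skip: v != 8 <-> h < -4
Then branch requires v != 8 <-> h < -4; else branch requires v != 8 <-> h < -4.
Before the if: (3*h < -2 -> (v != 8 <-> h < -4)) and ((not (3*h < -2)) -> (v != 8 <-> h < -4))
Before z := q + q - 5: (3*h < -2 -> (v != 8 <-> h < -4)) and ((not (3*h < -2)) -> (v != 8 <-> h < -4))
The weakest precondition is (3*h < -2 -> (v != 8 <-> h < -4)) and ((not (3*h < -2)) -> (v != 8 <-> h < -4)).
Check whether (not (v != 8)) and h = -5 implies it.
Countermodel: at the initial state h = -5, v = 8, the precondition holds but the weakest precondition fails.
Answer: invalid


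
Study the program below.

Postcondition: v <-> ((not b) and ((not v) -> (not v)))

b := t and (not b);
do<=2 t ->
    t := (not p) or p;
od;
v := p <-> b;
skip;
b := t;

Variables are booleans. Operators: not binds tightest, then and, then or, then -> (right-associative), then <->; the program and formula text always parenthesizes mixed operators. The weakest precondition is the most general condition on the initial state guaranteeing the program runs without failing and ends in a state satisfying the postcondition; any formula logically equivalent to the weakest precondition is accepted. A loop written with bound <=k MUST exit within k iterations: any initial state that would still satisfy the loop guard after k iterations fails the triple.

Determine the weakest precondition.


Working backward. After the program, the postcondition v <-> ((not b) and ((not v) -> (not v))) must hold; in canonical form it is v <-> (not b).
Before b := t: v <-> (not t)
Before skip: v <-> (not t)
Before v := p <-> b: (p <-> b) <-> (not t)
Before the loop (bound <=2), unroll the exhaustion recursion (WP_0 = exit-now case; WP_j = one more guarded iteration, up to j = 2):
  WP_0: (not t) and ((p <-> b) <-> (not t))
  WP_1: (not t) and ((not t) -> ((p <-> b) <-> (not t)))
  WP_2: (not t) and ((not t) -> ((p <-> b) <-> (not t)))
So before the loop: (not t) and ((not t) -> ((p <-> b) <-> (not t)))
Before b := t and (not b): (not t) and ((not t) -> ((p <-> (t and (not b))) <-> (not t)))
Answer: WP = (not t) and ((not t) -> ((p <-> (t and (not b))) <-> (not t)))


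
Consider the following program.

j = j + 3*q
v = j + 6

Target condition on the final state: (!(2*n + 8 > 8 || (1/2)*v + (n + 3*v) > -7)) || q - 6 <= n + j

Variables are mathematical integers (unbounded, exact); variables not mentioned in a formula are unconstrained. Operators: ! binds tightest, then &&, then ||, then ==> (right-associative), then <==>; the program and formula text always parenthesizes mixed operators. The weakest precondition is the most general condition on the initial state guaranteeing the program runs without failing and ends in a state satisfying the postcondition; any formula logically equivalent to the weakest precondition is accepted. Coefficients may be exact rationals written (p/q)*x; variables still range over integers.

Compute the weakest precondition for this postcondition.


Working backward. After the program, the postcondition (!(2*n + 8 > 8 || (1/2)*v + (n + 3*v) > -7)) || q - 6 <= n + j must hold; in canonical form it is (!(2*n > 0 || n + (7/2)*v > -7)) || q <= j + n + 6.
Before v := j + 6: (!(2*n > 0 || (7/2)*j + n > -28)) || q <= j + n + 6
Before j := j + 3*q: (!(2*n > 0 || (7/2)*j + n + (21/2)*q > -28)) || j + n + 2*q >= -6
Answer: WP = (!(2*n > 0 || (7/2)*j + n + (21/2)*q > -28)) || j + n + 2*q >= -6


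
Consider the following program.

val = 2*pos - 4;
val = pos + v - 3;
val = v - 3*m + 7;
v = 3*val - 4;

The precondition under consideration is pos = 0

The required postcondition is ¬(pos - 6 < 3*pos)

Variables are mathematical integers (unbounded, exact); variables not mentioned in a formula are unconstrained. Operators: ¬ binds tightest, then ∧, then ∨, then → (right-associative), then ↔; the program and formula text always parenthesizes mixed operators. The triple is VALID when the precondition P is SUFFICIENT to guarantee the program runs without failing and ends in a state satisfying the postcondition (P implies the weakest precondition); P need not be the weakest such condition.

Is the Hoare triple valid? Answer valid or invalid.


Working backward. After the program, the postcondition ¬(pos - 6 < 3*pos) must hold; in canonical form it is ¬(2*pos > -6).
Before v := 3*val - 4: ¬(2*pos > -6)
Before val := v - 3*m + 7: ¬(2*pos > -6)
Before val := pos + v - 3: ¬(2*pos > -6)
Before val := 2*pos - 4: ¬(2*pos > -6)
The weakest precondition is ¬(2*pos > -6).
Check whether pos = 0 implies it.
Countermodel: at the initial state pos = 0, the precondition holds but the weakest precondition fails.
Answer: invalid


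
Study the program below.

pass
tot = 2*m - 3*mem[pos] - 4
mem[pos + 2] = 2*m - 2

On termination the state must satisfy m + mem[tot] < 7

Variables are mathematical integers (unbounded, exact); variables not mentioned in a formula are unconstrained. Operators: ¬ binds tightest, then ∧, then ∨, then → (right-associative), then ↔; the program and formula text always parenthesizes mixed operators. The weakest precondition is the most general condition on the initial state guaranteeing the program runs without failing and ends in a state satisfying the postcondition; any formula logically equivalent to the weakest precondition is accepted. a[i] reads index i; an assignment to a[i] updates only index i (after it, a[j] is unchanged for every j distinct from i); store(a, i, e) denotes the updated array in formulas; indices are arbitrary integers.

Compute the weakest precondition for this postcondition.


Working backward. After the program, the postcondition m + mem[tot] < 7 must hold; in canonical form it is mem[tot] + m < 7.
Before mem[pos + 2] := 2*m - 2: store(mem, pos + 2, 2*m - 2)[tot] + m < 7
Before tot := 2*m - 3*mem[pos] - 4: store(mem, pos + 2, 2*m - 2)[-3*mem[pos] + 2*m - 4] + m < 7
Before skip: store(mem, pos + 2, 2*m - 2)[-3*mem[pos] + 2*m - 4] + m < 7
Answer: WP = store(mem, pos + 2, 2*m - 2)[-3*mem[pos] + 2*m - 4] + m < 7


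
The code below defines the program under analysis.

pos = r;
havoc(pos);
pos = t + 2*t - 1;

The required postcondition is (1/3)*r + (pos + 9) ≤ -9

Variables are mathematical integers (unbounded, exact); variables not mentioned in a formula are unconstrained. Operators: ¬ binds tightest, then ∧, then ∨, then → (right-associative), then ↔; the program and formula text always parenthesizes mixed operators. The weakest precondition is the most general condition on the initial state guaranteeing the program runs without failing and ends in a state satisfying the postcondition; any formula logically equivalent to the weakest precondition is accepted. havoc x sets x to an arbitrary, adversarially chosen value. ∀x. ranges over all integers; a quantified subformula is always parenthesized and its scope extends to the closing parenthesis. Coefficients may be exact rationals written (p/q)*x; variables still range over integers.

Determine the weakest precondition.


Working backward. After the program, the postcondition (1/3)*r + (pos + 9) ≤ -9 must hold; in canonical form it is pos + (1/3)*r ≤ -18.
Before pos := t + 2*t - 1: (1/3)*r + 3*t ≤ -17
Before havoc pos: (1/3)*r + 3*t ≤ -17
Before pos := r: (1/3)*r + 3*t ≤ -17
Answer: WP = (1/3)*r + 3*t ≤ -17


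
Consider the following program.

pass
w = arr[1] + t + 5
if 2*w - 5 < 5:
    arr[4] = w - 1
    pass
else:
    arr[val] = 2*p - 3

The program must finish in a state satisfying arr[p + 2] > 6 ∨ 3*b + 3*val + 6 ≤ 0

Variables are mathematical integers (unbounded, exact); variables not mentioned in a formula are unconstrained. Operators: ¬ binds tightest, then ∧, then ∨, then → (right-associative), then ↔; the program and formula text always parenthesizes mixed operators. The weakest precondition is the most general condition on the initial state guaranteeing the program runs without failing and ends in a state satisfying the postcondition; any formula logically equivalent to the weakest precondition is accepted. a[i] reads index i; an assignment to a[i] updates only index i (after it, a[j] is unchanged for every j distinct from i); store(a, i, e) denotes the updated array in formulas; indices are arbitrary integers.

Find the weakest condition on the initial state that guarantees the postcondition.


Working backward. After the program, the postcondition arr[p + 2] > 6 ∨ 3*b + 3*val + 6 ≤ 0 must hold; in canonical form it is arr[p + 2] > 6 ∨ 3*b + 3*val ≤ -6.
Then branch requires store(arr, 4, w - 1)[p + 2] > 6 ∨ 3*b + 3*val ≤ -6; else branch requires store(arr, val, 2*p - 3)[p + 2] > 6 ∨ 3*b + 3*val ≤ -6.
Before the if: (2*w < 10 → (store(arr, 4, w - 1)[p + 2] > 6 ∨ 3*b + 3*val ≤ -6)) ∧ ((¬(2*w < 10)) → (store(arr, val, 2*p - 3)[p + 2] > 6 ∨ 3*b + 3*val ≤ -6))
Before w := arr[1] + t + 5: (2*arr[1] + 2*t < 0 → (store(arr, 4, arr[1] + t + 4)[p + 2] > 6 ∨ 3*b + 3*val ≤ -6)) ∧ ((¬(2*arr[1] + 2*t < 0)) → (store(arr, val, 2*p - 3)[p + 2] > 6 ∨ 3*b + 3*val ≤ -6))
Before skip: (2*arr[1] + 2*t < 0 → (store(arr, 4, arr[1] + t + 4)[p + 2] > 6 ∨ 3*b + 3*val ≤ -6)) ∧ ((¬(2*arr[1] + 2*t < 0)) → (store(arr, val, 2*p - 3)[p + 2] > 6 ∨ 3*b + 3*val ≤ -6))
Answer: WP = (2*arr[1] + 2*t < 0 → (store(arr, 4, arr[1] + t + 4)[p + 2] > 6 ∨ 3*b + 3*val ≤ -6)) ∧ ((¬(2*arr[1] + 2*t < 0)) → (store(arr, val, 2*p - 3)[p + 2] > 6 ∨ 3*b + 3*val ≤ -6))


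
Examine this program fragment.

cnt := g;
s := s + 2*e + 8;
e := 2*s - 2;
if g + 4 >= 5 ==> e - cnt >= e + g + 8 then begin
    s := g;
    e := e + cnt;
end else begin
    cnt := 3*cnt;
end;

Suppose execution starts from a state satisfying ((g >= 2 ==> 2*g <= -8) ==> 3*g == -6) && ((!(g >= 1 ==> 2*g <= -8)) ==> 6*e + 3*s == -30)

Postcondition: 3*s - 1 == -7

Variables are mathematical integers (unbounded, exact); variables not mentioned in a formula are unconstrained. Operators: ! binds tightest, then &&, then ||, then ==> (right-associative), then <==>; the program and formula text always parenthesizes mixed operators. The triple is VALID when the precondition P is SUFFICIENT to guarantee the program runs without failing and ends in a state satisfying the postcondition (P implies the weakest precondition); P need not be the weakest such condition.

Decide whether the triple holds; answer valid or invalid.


Working backward. After the program, the postcondition 3*s - 1 == -7 must hold; in canonical form it is 3*s == -6.
Then branch requires 3*g == -6; else branch requires 3*s == -6.
Before the if: ((g >= 1 ==> cnt + g <= -8) ==> 3*g == -6) && ((!(g >= 1 ==> cnt + g <= -8)) ==> 3*s == -6)
Before e := 2*s - 2: ((g >= 1 ==> cnt + g <= -8) ==> 3*g == -6) && ((!(g >= 1 ==> cnt + g <= -8)) ==> 3*s == -6)
Before s := s + 2*e + 8: ((g >= 1 ==> cnt + g <= -8) ==> 3*g == -6) && ((!(g >= 1 ==> cnt + g <= -8)) ==> 6*e + 3*s == -30)
Before cnt := g: ((g >= 1 ==> 2*g <= -8) ==> 3*g == -6) && ((!(g >= 1 ==> 2*g <= -8)) ==> 6*e + 3*s == -30)
The weakest precondition is ((g >= 1 ==> 2*g <= -8) ==> 3*g == -6) && ((!(g >= 1 ==> 2*g <= -8)) ==> 6*e + 3*s == -30).
Check whether ((g >= 2 ==> 2*g <= -8) ==> 3*g == -6) && ((!(g >= 1 ==> 2*g <= -8)) ==> 6*e + 3*s == -30) implies it.
Every state satisfying the precondition satisfies the weakest precondition: the implication holds.
Answer: valid
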